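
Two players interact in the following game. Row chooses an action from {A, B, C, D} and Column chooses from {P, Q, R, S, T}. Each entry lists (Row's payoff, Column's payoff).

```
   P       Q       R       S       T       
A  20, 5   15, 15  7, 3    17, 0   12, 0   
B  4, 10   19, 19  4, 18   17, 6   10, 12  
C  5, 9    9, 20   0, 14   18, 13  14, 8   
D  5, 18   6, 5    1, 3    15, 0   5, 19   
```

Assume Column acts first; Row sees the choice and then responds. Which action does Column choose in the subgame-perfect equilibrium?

Row best-responds to each possible Column move:
- P: BR = A, leader payoff 5.
- Q: BR = B, leader payoff 19.
- R: BR = A, leader payoff 3.
- S: BR = C, leader payoff 13.
- T: BR = C, leader payoff 8.
Maximizing over 5, 19, 3, 13, 8, Column chooses Q. Subgame-perfect outcome: (B, Q) with payoffs (19, 19).

Q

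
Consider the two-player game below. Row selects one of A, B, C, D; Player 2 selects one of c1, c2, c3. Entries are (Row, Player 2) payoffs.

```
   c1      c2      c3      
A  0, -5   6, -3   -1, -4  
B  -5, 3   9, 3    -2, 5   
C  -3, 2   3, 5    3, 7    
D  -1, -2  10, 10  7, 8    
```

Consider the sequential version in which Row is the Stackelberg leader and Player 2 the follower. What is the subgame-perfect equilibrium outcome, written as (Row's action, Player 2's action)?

Solve by backward induction (Row leads).
- A: BR = c2, leader payoff 6.
- B: BR = c3, leader payoff -2.
- C: BR = c3, leader payoff 3.
- D: BR = c2, leader payoff 10.
Row's induced payoffs are 6, -2, 3, 10, so Row commits to D. Subgame-perfect outcome: (D, c2) with payoffs (10, 10).

(D, c2)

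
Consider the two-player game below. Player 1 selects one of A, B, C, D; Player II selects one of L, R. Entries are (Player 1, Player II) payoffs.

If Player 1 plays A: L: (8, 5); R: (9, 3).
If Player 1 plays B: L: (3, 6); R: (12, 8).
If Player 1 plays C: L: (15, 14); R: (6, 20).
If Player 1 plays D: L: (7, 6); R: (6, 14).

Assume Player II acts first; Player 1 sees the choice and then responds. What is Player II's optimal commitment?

Solve by backward induction (Player II leads).
- L: BR = C, leader payoff 14.
- R: BR = B, leader payoff 8.
Maximizing over 14, 8, Player II chooses L. Subgame-perfect outcome: (C, L) with payoffs (15, 14).

L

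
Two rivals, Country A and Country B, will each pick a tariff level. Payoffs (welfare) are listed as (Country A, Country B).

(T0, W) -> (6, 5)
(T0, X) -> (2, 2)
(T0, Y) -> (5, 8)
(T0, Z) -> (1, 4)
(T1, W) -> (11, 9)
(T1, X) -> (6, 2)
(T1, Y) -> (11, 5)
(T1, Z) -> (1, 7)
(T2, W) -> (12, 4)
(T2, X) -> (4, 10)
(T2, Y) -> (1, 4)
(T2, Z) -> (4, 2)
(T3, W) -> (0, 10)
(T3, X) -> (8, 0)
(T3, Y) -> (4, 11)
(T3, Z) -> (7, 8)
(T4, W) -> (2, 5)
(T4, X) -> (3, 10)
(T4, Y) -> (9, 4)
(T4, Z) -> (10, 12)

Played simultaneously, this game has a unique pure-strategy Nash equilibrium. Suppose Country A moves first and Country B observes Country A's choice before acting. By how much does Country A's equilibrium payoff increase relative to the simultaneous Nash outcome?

1

Country B best-responds to each possible Country A move:
- T0 → Country B plays Y (best of 5, 2, 8, 4); Country A gets 5.
- T1 → Country B plays W (best of 9, 2, 5, 7); Country A gets 11.
- T2 → Country B plays X (best of 4, 10, 4, 2); Country A gets 4.
- T3 → Country B plays Y (best of 10, 0, 11, 8); Country A gets 4.
- T4 → Country B plays Z (best of 5, 10, 4, 12); Country A gets 10.
Maximizing over 5, 11, 4, 4, 10, Country A chooses T1. Subgame-perfect outcome: (T1, W) with payoffs (11, 9).
Now find the simultaneous Nash equilibrium.
Country A's best replies: W→T2; X→T3; Y→T1; Z→T4.
Country B's best replies: T0→Y; T1→W; T2→X; T3→Y; T4→Z.
Only (T4, Z) has each player best-responding; Nash payoffs (10, 12).
Country A's commitment gain: 11 − 10 = 1.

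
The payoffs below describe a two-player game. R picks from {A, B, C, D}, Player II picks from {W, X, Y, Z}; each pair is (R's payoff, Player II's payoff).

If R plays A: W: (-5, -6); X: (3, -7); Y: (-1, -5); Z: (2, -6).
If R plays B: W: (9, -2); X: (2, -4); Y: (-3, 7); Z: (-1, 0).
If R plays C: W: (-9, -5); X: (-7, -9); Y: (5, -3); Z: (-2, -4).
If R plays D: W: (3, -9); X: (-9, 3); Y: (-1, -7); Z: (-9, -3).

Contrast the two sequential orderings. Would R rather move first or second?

second

If R leads: Player II's best replies are A→Y, B→Y, C→Y, D→X; R's induced payoffs -1, -3, 5, -9; outcome (C, Y), payoffs (5, -3).
If Player II leads: R's best replies are W→B, X→A, Y→C, Z→A; Player II's induced payoffs -2, -7, -3, -6; outcome (B, W), payoffs (9, -2).
R gets 5 moving first and 9 moving second, so R prefers to move second.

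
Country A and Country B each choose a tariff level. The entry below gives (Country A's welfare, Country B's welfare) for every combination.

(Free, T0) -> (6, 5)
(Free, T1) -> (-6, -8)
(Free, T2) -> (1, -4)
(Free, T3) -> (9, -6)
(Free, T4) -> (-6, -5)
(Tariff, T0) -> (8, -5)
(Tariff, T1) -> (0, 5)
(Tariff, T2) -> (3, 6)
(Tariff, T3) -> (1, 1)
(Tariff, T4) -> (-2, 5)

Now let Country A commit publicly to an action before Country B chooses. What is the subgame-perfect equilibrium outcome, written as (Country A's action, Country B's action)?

Work backward from Country B's decision.
- Free: Country B compares 5, -8, -4, -6, -5 and picks T0; Country A would get 6.
- Tariff: Country B compares -5, 5, 6, 1, 5 and picks T2; Country A would get 3.
Among 6, 3, the best is 6 at Free. Subgame-perfect outcome: (Free, T0) with payoffs (6, 5).

(Free, T0)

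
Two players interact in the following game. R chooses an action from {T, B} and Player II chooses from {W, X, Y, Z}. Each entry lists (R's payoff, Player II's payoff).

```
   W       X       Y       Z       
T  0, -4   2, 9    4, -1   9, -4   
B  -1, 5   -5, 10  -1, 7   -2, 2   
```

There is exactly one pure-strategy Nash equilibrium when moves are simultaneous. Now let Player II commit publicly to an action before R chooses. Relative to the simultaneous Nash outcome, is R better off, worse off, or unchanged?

Backward induction with Player II moving first.
- W → R plays T (best of 0, -1); Player II gets -4.
- X → R plays T (best of 2, -5); Player II gets 9.
- Y → R plays T (best of 4, -1); Player II gets -1.
- Z → R plays T (best of 9, -2); Player II gets -4.
Among -4, 9, -1, -4, the best is 9 at X. Subgame-perfect outcome: (T, X) with payoffs (2, 9).
Now find the simultaneous Nash equilibrium.
R's best replies: W→T; X→T; Y→T; Z→T.
Player II's best replies: T→X; B→X.
The unique mutual best reply is (T, X), giving (2, 9).
R earns 2 sequentially versus 2 at the Nash outcome: unchanged.

unchanged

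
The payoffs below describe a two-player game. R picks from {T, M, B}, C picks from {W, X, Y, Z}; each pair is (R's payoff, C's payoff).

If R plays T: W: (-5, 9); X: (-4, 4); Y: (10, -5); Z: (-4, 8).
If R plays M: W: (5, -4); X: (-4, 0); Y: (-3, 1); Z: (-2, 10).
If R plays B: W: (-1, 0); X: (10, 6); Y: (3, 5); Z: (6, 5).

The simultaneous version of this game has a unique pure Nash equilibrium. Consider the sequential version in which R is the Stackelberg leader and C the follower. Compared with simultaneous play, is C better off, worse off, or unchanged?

unchanged

Backward induction with R moving first.
- T: BR = W, leader payoff -5.
- M: BR = Z, leader payoff -2.
- B: BR = X, leader payoff 10.
Maximizing over -5, -2, 10, R chooses B. Subgame-perfect outcome: (B, X) with payoffs (10, 6).
Now find the simultaneous Nash equilibrium.
R's best replies: W→M; X→B; Y→T; Z→B.
C's best replies: T→W; M→Z; B→X.
The unique mutual best reply is (B, X), giving (10, 6).
C earns 6 sequentially versus 6 at the Nash outcome: unchanged.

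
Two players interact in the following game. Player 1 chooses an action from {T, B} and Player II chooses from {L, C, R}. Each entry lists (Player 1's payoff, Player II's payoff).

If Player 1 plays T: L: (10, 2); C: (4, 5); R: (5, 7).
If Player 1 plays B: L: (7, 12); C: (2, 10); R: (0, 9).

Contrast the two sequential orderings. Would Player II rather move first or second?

second

If Player 1 leads: Player II's best replies are T→R, B→L; Player 1's induced payoffs 5, 7; outcome (B, L), payoffs (7, 12).
If Player II leads: Player 1's best replies are L→T, C→T, R→T; Player II's induced payoffs 2, 5, 7; outcome (T, R), payoffs (5, 7).
Player II gets 7 moving first and 12 moving second, so Player II prefers to move second.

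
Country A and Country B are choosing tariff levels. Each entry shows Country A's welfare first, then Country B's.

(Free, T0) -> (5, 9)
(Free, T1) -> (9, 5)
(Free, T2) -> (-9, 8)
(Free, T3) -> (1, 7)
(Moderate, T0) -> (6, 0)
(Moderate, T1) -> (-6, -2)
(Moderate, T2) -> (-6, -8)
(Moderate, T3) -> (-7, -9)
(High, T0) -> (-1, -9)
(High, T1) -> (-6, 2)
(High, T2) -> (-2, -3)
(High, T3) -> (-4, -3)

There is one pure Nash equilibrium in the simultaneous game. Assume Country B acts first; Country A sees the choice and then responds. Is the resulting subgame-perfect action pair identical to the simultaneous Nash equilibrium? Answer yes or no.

no

Country A best-responds to each possible Country B move:
- T0: BR = Moderate, leader payoff 0.
- T1: BR = Free, leader payoff 5.
- T2: BR = High, leader payoff -3.
- T3: BR = Free, leader payoff 7.
Among 0, 5, -3, 7, the best is 7 at T3. Subgame-perfect outcome: (Free, T3) with payoffs (1, 7).
Now find the simultaneous Nash equilibrium.
Country A's best replies: T0→Moderate; T1→Free; T2→High; T3→Free.
Country B's best replies: Free→T0; Moderate→T0; High→T1.
The unique mutual best reply is (Moderate, T0), giving (6, 0).
Sequential outcome (Free, T3) differs from the Nash profile (Moderate, T0).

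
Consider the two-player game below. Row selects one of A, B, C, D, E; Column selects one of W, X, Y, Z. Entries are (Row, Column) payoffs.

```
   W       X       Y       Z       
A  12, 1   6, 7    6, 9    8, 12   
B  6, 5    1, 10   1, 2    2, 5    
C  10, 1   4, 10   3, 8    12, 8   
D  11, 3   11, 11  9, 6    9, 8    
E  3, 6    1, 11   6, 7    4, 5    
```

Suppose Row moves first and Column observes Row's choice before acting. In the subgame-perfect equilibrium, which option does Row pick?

Solve by backward induction (Row leads).
- A → Column plays Z (best of 1, 7, 9, 12); Row gets 8.
- B → Column plays X (best of 5, 10, 2, 5); Row gets 1.
- C → Column plays X (best of 1, 10, 8, 8); Row gets 4.
- D → Column plays X (best of 3, 11, 6, 8); Row gets 11.
- E → Column plays X (best of 6, 11, 7, 5); Row gets 1.
Among 8, 1, 4, 11, 1, the best is 11 at D. Subgame-perfect outcome: (D, X) with payoffs (11, 11).

D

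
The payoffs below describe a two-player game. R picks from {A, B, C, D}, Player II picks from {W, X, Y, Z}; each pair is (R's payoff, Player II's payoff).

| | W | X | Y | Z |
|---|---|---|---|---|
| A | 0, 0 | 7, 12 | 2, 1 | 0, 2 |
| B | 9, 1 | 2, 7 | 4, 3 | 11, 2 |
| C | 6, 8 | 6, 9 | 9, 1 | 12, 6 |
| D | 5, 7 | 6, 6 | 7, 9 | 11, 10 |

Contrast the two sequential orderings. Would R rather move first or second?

If R leads: Player II's best replies are A→X, B→X, C→X, D→Z; R's induced payoffs 7, 2, 6, 11; outcome (D, Z), payoffs (11, 10).
If Player II leads: R's best replies are W→B, X→A, Y→C, Z→C; Player II's induced payoffs 1, 12, 1, 6; outcome (A, X), payoffs (7, 12).
R gets 11 moving first and 7 moving second, so R prefers to move first.

first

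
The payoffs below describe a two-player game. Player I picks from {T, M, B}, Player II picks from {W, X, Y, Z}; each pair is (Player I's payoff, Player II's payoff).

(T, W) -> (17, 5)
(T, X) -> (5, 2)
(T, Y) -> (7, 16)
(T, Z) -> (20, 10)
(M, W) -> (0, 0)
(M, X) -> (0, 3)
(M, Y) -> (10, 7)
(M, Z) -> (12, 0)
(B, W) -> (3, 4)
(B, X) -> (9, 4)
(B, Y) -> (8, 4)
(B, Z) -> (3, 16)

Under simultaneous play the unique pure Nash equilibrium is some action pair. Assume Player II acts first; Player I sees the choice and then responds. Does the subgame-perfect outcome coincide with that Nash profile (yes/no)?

no

Work backward from Player I's decision.
- W → Player I plays T (best of 17, 0, 3); Player II gets 5.
- X → Player I plays B (best of 5, 0, 9); Player II gets 4.
- Y → Player I plays M (best of 7, 10, 8); Player II gets 7.
- Z → Player I plays T (best of 20, 12, 3); Player II gets 10.
Among 5, 4, 7, 10, the best is 10 at Z. Subgame-perfect outcome: (T, Z) with payoffs (20, 10).
Under simultaneous play:
Player I's best replies: W→T; X→B; Y→M; Z→T.
Player II's best replies: T→Y; M→Y; B→Z.
The unique mutual best reply is (M, Y), giving (10, 7).
Sequential outcome (T, Z) differs from the Nash profile (M, Y).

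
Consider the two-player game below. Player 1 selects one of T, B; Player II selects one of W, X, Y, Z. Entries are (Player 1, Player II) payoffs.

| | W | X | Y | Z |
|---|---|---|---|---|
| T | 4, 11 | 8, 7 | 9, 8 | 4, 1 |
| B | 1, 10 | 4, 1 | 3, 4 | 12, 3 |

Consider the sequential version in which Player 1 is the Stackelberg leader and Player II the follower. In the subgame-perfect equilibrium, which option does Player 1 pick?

Player II best-responds to each possible Player 1 move:
- T → Player II plays W (best of 11, 7, 8, 1); Player 1 gets 4.
- B → Player II plays W (best of 10, 1, 4, 3); Player 1 gets 1.
Among 4, 1, the best is 4 at T. Subgame-perfect outcome: (T, W) with payoffs (4, 11).

T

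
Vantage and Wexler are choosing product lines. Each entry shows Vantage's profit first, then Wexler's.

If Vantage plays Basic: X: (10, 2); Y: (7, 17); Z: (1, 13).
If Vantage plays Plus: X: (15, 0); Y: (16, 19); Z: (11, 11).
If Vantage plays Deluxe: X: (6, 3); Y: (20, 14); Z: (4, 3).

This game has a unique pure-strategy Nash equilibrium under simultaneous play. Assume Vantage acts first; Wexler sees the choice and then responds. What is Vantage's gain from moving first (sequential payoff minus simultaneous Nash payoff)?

0

Backward induction with Vantage moving first.
- Basic: Wexler compares 2, 17, 13 and picks Y; Vantage would get 7.
- Plus: Wexler compares 0, 19, 11 and picks Y; Vantage would get 16.
- Deluxe: Wexler compares 3, 14, 3 and picks Y; Vantage would get 20.
Vantage's induced payoffs are 7, 16, 20, so Vantage commits to Deluxe. Subgame-perfect outcome: (Deluxe, Y) with payoffs (20, 14).
Now find the simultaneous Nash equilibrium.
Vantage's best replies: X→Plus; Y→Deluxe; Z→Plus.
Wexler's best replies: Basic→Y; Plus→Y; Deluxe→Y.
The unique mutual best reply is (Deluxe, Y), giving (20, 14).
Vantage's commitment gain: 20 − 20 = 0.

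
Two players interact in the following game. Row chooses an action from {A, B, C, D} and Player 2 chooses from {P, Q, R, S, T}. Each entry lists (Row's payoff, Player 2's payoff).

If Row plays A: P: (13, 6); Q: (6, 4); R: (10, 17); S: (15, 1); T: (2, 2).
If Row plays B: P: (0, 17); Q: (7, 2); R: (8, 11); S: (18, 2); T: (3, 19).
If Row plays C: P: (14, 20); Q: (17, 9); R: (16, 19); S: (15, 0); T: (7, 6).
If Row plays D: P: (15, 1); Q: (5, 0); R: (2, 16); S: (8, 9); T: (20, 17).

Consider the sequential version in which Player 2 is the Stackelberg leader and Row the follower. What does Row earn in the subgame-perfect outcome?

Row best-responds to each possible Player 2 move:
- P → Row plays D (best of 13, 0, 14, 15); Player 2 gets 1.
- Q → Row plays C (best of 6, 7, 17, 5); Player 2 gets 9.
- R → Row plays C (best of 10, 8, 16, 2); Player 2 gets 19.
- S → Row plays B (best of 15, 18, 15, 8); Player 2 gets 2.
- T → Row plays D (best of 2, 3, 7, 20); Player 2 gets 17.
Among 1, 9, 19, 2, 17, the best is 19 at R. Subgame-perfect outcome: (C, R) with payoffs (16, 19).

16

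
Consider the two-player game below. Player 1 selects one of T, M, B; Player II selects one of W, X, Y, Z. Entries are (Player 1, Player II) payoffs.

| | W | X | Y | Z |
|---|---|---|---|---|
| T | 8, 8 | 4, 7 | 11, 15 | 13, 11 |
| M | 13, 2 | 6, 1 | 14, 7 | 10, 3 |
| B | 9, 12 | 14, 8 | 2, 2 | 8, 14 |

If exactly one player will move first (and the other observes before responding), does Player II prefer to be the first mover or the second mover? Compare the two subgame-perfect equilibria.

first

If Player 1 leads: Player II's best replies are T→Y, M→Y, B→Z; Player 1's induced payoffs 11, 14, 8; outcome (M, Y), payoffs (14, 7).
If Player II leads: Player 1's best replies are W→M, X→B, Y→M, Z→T; Player II's induced payoffs 2, 8, 7, 11; outcome (T, Z), payoffs (13, 11).
Player II gets 11 moving first and 7 moving second, so Player II prefers to move first.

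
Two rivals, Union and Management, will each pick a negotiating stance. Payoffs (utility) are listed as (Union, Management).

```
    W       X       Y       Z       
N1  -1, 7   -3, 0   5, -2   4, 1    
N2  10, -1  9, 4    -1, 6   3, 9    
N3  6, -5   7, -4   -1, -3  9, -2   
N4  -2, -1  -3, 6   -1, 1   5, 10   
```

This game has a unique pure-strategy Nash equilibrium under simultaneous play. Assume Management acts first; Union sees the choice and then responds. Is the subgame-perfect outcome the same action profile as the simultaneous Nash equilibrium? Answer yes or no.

no

Solve by backward induction (Management leads).
- W → Union plays N2 (best of -1, 10, 6, -2); Management gets -1.
- X → Union plays N2 (best of -3, 9, 7, -3); Management gets 4.
- Y → Union plays N1 (best of 5, -1, -1, -1); Management gets -2.
- Z → Union plays N3 (best of 4, 3, 9, 5); Management gets -2.
Maximizing over -1, 4, -2, -2, Management chooses X. Subgame-perfect outcome: (N2, X) with payoffs (9, 4).
For the simultaneous game, intersect best replies.
Union's best replies: W→N2; X→N2; Y→N1; Z→N3.
Management's best replies: N1→W; N2→Z; N3→Z; N4→Z.
The unique mutual best reply is (N3, Z), giving (9, -2).
Sequential outcome (N2, X) differs from the Nash profile (N3, Z).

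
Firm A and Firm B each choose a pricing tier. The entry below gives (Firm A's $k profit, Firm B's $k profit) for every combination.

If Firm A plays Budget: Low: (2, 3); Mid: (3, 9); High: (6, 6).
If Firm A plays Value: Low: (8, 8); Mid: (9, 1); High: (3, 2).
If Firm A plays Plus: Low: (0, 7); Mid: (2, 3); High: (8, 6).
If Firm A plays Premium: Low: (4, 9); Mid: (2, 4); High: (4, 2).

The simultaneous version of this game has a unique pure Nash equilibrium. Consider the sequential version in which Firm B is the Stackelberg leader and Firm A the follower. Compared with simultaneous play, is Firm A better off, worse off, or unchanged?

Work backward from Firm A's decision.
- Low: Firm A compares 2, 8, 0, 4 and picks Value; Firm B would get 8.
- Mid: Firm A compares 3, 9, 2, 2 and picks Value; Firm B would get 1.
- High: Firm A compares 6, 3, 8, 4 and picks Plus; Firm B would get 6.
Firm B's induced payoffs are 8, 1, 6, so Firm B commits to Low. Subgame-perfect outcome: (Value, Low) with payoffs (8, 8).
For the simultaneous game, intersect best replies.
Firm A's best replies: Low→Value; Mid→Value; High→Plus.
Firm B's best replies: Budget→Mid; Value→Low; Plus→Low; Premium→Low.
The unique mutual best reply is (Value, Low), giving (8, 8).
Firm A earns 8 sequentially versus 8 at the Nash outcome: unchanged.

unchanged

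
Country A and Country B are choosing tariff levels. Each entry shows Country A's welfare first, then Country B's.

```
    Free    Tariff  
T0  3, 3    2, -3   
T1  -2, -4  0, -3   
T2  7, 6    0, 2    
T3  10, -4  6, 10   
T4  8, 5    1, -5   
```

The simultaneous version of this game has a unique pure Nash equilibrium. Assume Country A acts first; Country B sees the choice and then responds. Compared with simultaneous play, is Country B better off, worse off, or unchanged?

worse off

Work backward from Country B's decision.
- T0: BR = Free, leader payoff 3.
- T1: BR = Tariff, leader payoff 0.
- T2: BR = Free, leader payoff 7.
- T3: BR = Tariff, leader payoff 6.
- T4: BR = Free, leader payoff 8.
Among 3, 0, 7, 6, 8, the best is 8 at T4. Subgame-perfect outcome: (T4, Free) with payoffs (8, 5).
Under simultaneous play:
Country A's best replies: Free→T3; Tariff→T3.
Country B's best replies: T0→Free; T1→Tariff; T2→Free; T3→Tariff; T4→Free.
Only (T3, Tariff) has each player best-responding; Nash payoffs (6, 10).
Country B earns 5 sequentially versus 10 at the Nash outcome: worse off.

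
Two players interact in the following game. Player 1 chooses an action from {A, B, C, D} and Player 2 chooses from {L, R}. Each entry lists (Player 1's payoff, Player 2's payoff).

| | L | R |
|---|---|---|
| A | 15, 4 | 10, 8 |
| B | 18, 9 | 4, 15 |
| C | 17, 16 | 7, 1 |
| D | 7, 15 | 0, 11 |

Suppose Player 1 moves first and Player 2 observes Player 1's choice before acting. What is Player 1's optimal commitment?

Player 2 best-responds to each possible Player 1 move:
- A: Player 2 compares 4, 8 and picks R; Player 1 would get 10.
- B: Player 2 compares 9, 15 and picks R; Player 1 would get 4.
- C: Player 2 compares 16, 1 and picks L; Player 1 would get 17.
- D: Player 2 compares 15, 11 and picks L; Player 1 would get 7.
Maximizing over 10, 4, 17, 7, Player 1 chooses C. Subgame-perfect outcome: (C, L) with payoffs (17, 16).

C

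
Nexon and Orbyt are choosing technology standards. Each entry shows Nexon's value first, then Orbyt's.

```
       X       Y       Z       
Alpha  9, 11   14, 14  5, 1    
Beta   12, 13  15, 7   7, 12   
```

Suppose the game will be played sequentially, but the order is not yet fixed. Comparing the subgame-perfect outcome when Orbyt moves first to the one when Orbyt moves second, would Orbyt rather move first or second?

second

If Nexon leads: Orbyt's best replies are Alpha→Y, Beta→X; Nexon's induced payoffs 14, 12; outcome (Alpha, Y), payoffs (14, 14).
If Orbyt leads: Nexon's best replies are X→Beta, Y→Beta, Z→Beta; Orbyt's induced payoffs 13, 7, 12; outcome (Beta, X), payoffs (12, 13).
Orbyt gets 13 moving first and 14 moving second, so Orbyt prefers to move second.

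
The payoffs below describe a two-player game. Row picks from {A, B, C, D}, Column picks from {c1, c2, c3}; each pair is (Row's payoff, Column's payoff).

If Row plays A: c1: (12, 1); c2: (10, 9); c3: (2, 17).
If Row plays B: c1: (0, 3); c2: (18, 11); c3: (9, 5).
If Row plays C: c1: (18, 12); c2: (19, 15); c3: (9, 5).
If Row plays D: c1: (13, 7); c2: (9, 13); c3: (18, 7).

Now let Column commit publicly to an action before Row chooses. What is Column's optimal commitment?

c2

Backward induction with Column moving first.
- c1 → Row plays C (best of 12, 0, 18, 13); Column gets 12.
- c2 → Row plays C (best of 10, 18, 19, 9); Column gets 15.
- c3 → Row plays D (best of 2, 9, 9, 18); Column gets 7.
Maximizing over 12, 15, 7, Column chooses c2. Subgame-perfect outcome: (C, c2) with payoffs (19, 15).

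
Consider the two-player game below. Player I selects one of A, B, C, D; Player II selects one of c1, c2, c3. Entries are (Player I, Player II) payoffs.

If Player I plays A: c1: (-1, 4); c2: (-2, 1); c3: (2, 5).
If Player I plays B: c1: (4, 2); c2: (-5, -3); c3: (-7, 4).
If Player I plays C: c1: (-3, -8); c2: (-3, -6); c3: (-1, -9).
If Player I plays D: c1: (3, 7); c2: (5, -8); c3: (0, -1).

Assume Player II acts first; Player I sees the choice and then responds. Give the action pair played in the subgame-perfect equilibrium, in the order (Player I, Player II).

(A, c3)

Backward induction with Player II moving first.
- c1: BR = B, leader payoff 2.
- c2: BR = D, leader payoff -8.
- c3: BR = A, leader payoff 5.
Among 2, -8, 5, the best is 5 at c3. Subgame-perfect outcome: (A, c3) with payoffs (2, 5).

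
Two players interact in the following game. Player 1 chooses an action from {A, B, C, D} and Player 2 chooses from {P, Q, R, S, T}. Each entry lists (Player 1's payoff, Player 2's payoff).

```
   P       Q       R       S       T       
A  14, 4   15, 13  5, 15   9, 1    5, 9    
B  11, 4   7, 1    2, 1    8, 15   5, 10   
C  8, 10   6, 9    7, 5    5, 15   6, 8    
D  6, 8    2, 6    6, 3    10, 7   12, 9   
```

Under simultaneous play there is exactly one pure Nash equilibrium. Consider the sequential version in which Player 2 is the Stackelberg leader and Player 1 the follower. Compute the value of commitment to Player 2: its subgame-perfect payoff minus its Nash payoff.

Work backward from Player 1's decision.
- P: Player 1 compares 14, 11, 8, 6 and picks A; Player 2 would get 4.
- Q: Player 1 compares 15, 7, 6, 2 and picks A; Player 2 would get 13.
- R: Player 1 compares 5, 2, 7, 6 and picks C; Player 2 would get 5.
- S: Player 1 compares 9, 8, 5, 10 and picks D; Player 2 would get 7.
- T: Player 1 compares 5, 5, 6, 12 and picks D; Player 2 would get 9.
Player 2's induced payoffs are 4, 13, 5, 7, 9, so Player 2 commits to Q. Subgame-perfect outcome: (A, Q) with payoffs (15, 13).
Now find the simultaneous Nash equilibrium.
Player 1's best replies: P→A; Q→A; R→C; S→D; T→D.
Player 2's best replies: A→R; B→S; C→S; D→T.
The unique mutual best reply is (D, T), giving (12, 9).
Player 2's commitment gain: 13 − 9 = 4.

4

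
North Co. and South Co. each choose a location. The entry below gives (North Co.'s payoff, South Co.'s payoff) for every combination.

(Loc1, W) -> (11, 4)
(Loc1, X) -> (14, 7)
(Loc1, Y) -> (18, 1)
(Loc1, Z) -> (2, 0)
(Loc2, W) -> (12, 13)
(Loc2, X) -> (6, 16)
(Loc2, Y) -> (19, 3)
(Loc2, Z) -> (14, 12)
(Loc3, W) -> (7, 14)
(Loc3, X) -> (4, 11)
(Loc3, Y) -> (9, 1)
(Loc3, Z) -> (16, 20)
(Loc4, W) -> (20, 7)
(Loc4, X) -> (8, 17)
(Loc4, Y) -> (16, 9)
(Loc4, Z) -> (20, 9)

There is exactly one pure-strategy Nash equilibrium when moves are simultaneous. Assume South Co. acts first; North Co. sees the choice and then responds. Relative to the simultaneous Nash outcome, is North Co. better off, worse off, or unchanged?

Work backward from North Co.'s decision.
- W → North Co. plays Loc4 (best of 11, 12, 7, 20); South Co. gets 7.
- X → North Co. plays Loc1 (best of 14, 6, 4, 8); South Co. gets 7.
- Y → North Co. plays Loc2 (best of 18, 19, 9, 16); South Co. gets 3.
- Z → North Co. plays Loc4 (best of 2, 14, 16, 20); South Co. gets 9.
Maximizing over 7, 7, 3, 9, South Co. chooses Z. Subgame-perfect outcome: (Loc4, Z) with payoffs (20, 9).
For the simultaneous game, intersect best replies.
North Co.'s best replies: W→Loc4; X→Loc1; Y→Loc2; Z→Loc4.
South Co.'s best replies: Loc1→X; Loc2→X; Loc3→Z; Loc4→X.
Only (Loc1, X) has each player best-responding; Nash payoffs (14, 7).
North Co. earns 20 sequentially versus 14 at the Nash outcome: better off.

better off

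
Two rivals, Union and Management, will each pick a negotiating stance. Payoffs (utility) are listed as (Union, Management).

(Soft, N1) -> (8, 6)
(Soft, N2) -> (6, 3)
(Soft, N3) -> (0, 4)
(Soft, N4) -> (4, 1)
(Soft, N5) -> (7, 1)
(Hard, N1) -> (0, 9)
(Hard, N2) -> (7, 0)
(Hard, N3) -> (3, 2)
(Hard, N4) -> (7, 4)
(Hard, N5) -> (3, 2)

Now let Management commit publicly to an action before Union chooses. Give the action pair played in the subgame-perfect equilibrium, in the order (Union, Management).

(Soft, N1)

Backward induction with Management moving first.
- N1 → Union plays Soft (best of 8, 0); Management gets 6.
- N2 → Union plays Hard (best of 6, 7); Management gets 0.
- N3 → Union plays Hard (best of 0, 3); Management gets 2.
- N4 → Union plays Hard (best of 4, 7); Management gets 4.
- N5 → Union plays Soft (best of 7, 3); Management gets 1.
Maximizing over 6, 0, 2, 4, 1, Management chooses N1. Subgame-perfect outcome: (Soft, N1) with payoffs (8, 6).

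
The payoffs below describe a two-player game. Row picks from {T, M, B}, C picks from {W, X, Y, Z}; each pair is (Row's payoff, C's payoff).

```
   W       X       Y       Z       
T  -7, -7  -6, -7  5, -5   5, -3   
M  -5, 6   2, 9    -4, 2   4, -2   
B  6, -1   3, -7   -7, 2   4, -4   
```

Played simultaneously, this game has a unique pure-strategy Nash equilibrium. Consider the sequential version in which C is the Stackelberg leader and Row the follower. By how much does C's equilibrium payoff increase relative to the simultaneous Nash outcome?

Solve by backward induction (C leads).
- W: BR = B, leader payoff -1.
- X: BR = B, leader payoff -7.
- Y: BR = T, leader payoff -5.
- Z: BR = T, leader payoff -3.
Maximizing over -1, -7, -5, -3, C chooses W. Subgame-perfect outcome: (B, W) with payoffs (6, -1).
Now find the simultaneous Nash equilibrium.
Row's best replies: W→B; X→B; Y→T; Z→T.
C's best replies: T→Z; M→X; B→Y.
The unique mutual best reply is (T, Z), giving (5, -3).
C's commitment gain: -1 − -3 = 2.

2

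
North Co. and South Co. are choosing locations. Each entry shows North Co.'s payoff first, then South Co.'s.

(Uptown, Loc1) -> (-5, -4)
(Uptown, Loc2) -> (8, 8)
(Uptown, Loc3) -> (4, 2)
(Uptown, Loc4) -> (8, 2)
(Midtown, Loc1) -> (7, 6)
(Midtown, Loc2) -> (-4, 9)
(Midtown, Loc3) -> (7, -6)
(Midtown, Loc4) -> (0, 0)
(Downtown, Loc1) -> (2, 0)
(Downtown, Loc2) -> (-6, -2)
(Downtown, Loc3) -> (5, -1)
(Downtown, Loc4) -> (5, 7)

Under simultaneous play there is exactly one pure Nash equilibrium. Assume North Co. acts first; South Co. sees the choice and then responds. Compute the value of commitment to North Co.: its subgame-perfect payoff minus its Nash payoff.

South Co. best-responds to each possible North Co. move:
- Uptown → South Co. plays Loc2 (best of -4, 8, 2, 2); North Co. gets 8.
- Midtown → South Co. plays Loc2 (best of 6, 9, -6, 0); North Co. gets -4.
- Downtown → South Co. plays Loc4 (best of 0, -2, -1, 7); North Co. gets 5.
Among 8, -4, 5, the best is 8 at Uptown. Subgame-perfect outcome: (Uptown, Loc2) with payoffs (8, 8).
Under simultaneous play:
North Co.'s best replies: Loc1→Midtown; Loc2→Uptown; Loc3→Midtown; Loc4→Uptown.
South Co.'s best replies: Uptown→Loc2; Midtown→Loc2; Downtown→Loc4.
The unique mutual best reply is (Uptown, Loc2), giving (8, 8).
North Co.'s commitment gain: 8 − 8 = 0.

0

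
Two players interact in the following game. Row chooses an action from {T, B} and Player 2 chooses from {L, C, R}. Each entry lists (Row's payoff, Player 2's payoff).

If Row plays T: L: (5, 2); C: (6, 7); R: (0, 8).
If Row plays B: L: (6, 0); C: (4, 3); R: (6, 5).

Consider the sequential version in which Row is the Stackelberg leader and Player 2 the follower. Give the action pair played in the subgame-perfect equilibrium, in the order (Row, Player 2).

Backward induction with Row moving first.
- T: Player 2 compares 2, 7, 8 and picks R; Row would get 0.
- B: Player 2 compares 0, 3, 5 and picks R; Row would get 6.
Row's induced payoffs are 0, 6, so Row commits to B. Subgame-perfect outcome: (B, R) with payoffs (6, 5).

(B, R)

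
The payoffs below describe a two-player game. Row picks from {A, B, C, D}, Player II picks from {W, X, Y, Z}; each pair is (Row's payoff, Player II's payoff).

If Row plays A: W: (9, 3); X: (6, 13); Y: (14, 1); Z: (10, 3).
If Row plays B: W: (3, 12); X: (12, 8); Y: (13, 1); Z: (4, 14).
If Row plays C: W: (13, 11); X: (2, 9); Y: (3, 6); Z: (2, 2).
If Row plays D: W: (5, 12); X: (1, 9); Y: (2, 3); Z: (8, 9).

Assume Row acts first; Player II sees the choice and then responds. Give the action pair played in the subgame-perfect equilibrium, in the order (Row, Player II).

(C, W)

Solve by backward induction (Row leads).
- A → Player II plays X (best of 3, 13, 1, 3); Row gets 6.
- B → Player II plays Z (best of 12, 8, 1, 14); Row gets 4.
- C → Player II plays W (best of 11, 9, 6, 2); Row gets 13.
- D → Player II plays W (best of 12, 9, 3, 9); Row gets 5.
Row's induced payoffs are 6, 4, 13, 5, so Row commits to C. Subgame-perfect outcome: (C, W) with payoffs (13, 11).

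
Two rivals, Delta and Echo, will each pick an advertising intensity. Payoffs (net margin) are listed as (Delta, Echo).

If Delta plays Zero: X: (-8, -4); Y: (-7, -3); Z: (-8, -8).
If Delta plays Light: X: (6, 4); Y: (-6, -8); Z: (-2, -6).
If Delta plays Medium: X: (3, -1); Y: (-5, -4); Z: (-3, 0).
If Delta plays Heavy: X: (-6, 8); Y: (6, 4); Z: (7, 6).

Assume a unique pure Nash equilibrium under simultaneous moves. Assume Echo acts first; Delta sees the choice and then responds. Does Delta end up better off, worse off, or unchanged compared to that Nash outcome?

Backward induction with Echo moving first.
- X → Delta plays Light (best of -8, 6, 3, -6); Echo gets 4.
- Y → Delta plays Heavy (best of -7, -6, -5, 6); Echo gets 4.
- Z → Delta plays Heavy (best of -8, -2, -3, 7); Echo gets 6.
Echo's induced payoffs are 4, 4, 6, so Echo commits to Z. Subgame-perfect outcome: (Heavy, Z) with payoffs (7, 6).
Under simultaneous play:
Delta's best replies: X→Light; Y→Heavy; Z→Heavy.
Echo's best replies: Zero→Y; Light→X; Medium→Z; Heavy→X.
The unique mutual best reply is (Light, X), giving (6, 4).
Delta earns 7 sequentially versus 6 at the Nash outcome: better off.

better off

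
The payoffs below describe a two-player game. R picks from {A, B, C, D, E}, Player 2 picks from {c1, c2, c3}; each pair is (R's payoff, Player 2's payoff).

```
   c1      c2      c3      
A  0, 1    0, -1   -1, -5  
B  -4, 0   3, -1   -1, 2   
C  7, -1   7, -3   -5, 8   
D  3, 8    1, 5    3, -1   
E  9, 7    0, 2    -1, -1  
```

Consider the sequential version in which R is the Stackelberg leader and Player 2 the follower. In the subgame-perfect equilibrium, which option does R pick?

Work backward from Player 2's decision.
- A → Player 2 plays c1 (best of 1, -1, -5); R gets 0.
- B → Player 2 plays c3 (best of 0, -1, 2); R gets -1.
- C → Player 2 plays c3 (best of -1, -3, 8); R gets -5.
- D → Player 2 plays c1 (best of 8, 5, -1); R gets 3.
- E → Player 2 plays c1 (best of 7, 2, -1); R gets 9.
Among 0, -1, -5, 3, 9, the best is 9 at E. Subgame-perfect outcome: (E, c1) with payoffs (9, 7).

E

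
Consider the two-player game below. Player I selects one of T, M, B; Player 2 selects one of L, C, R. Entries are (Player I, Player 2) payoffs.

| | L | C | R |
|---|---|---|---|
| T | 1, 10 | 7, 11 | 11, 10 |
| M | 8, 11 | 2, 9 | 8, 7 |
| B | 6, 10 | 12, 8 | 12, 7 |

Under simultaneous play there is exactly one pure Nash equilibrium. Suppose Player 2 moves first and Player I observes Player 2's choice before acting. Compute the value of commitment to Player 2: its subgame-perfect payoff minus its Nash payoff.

Backward induction with Player 2 moving first.
- L: Player I compares 1, 8, 6 and picks M; Player 2 would get 11.
- C: Player I compares 7, 2, 12 and picks B; Player 2 would get 8.
- R: Player I compares 11, 8, 12 and picks B; Player 2 would get 7.
Player 2's induced payoffs are 11, 8, 7, so Player 2 commits to L. Subgame-perfect outcome: (M, L) with payoffs (8, 11).
Under simultaneous play:
Player I's best replies: L→M; C→B; R→B.
Player 2's best replies: T→C; M→L; B→L.
The unique mutual best reply is (M, L), giving (8, 11).
Player 2's commitment gain: 11 − 11 = 0.

0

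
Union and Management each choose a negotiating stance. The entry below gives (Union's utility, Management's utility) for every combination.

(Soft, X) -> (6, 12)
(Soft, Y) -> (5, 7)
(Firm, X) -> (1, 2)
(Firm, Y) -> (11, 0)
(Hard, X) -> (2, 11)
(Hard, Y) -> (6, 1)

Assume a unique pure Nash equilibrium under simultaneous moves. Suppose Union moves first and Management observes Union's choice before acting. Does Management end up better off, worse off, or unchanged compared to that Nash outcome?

unchanged

Backward induction with Union moving first.
- Soft: BR = X, leader payoff 6.
- Firm: BR = X, leader payoff 1.
- Hard: BR = X, leader payoff 2.
Among 6, 1, 2, the best is 6 at Soft. Subgame-perfect outcome: (Soft, X) with payoffs (6, 12).
Now find the simultaneous Nash equilibrium.
Union's best replies: X→Soft; Y→Firm.
Management's best replies: Soft→X; Firm→X; Hard→X.
Only (Soft, X) has each player best-responding; Nash payoffs (6, 12).
Management earns 12 sequentially versus 12 at the Nash outcome: unchanged.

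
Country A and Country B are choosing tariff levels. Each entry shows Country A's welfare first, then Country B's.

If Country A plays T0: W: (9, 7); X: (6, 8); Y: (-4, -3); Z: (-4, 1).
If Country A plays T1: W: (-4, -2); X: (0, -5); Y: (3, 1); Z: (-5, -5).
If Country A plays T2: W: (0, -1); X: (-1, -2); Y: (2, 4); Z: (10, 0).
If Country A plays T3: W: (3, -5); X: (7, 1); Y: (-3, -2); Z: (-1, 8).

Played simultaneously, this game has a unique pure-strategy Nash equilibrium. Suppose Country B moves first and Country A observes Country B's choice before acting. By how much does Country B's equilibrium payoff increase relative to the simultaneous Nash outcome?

Work backward from Country A's decision.
- W: BR = T0, leader payoff 7.
- X: BR = T3, leader payoff 1.
- Y: BR = T1, leader payoff 1.
- Z: BR = T2, leader payoff 0.
Maximizing over 7, 1, 1, 0, Country B chooses W. Subgame-perfect outcome: (T0, W) with payoffs (9, 7).
Now find the simultaneous Nash equilibrium.
Country A's best replies: W→T0; X→T3; Y→T1; Z→T2.
Country B's best replies: T0→X; T1→Y; T2→Y; T3→Z.
The unique mutual best reply is (T1, Y), giving (3, 1).
Country B's commitment gain: 7 − 1 = 6.

6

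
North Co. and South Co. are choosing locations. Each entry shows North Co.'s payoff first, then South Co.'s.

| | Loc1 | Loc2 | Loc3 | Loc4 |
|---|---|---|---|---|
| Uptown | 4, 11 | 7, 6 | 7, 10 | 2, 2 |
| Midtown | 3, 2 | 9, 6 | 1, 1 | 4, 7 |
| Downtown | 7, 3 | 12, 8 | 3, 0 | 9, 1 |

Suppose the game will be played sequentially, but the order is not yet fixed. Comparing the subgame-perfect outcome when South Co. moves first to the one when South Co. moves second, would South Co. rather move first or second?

If North Co. leads: South Co.'s best replies are Uptown→Loc1, Midtown→Loc4, Downtown→Loc2; North Co.'s induced payoffs 4, 4, 12; outcome (Downtown, Loc2), payoffs (12, 8).
If South Co. leads: North Co.'s best replies are Loc1→Downtown, Loc2→Downtown, Loc3→Uptown, Loc4→Downtown; South Co.'s induced payoffs 3, 8, 10, 1; outcome (Uptown, Loc3), payoffs (7, 10).
South Co. gets 10 moving first and 8 moving second, so South Co. prefers to move first.

first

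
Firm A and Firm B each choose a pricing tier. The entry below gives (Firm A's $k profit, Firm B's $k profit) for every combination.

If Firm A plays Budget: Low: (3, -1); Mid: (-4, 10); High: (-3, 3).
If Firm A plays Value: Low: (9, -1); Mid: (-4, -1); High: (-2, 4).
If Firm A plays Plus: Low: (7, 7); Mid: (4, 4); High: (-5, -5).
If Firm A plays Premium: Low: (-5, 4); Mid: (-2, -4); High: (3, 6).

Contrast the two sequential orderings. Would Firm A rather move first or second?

If Firm A leads: Firm B's best replies are Budget→Mid, Value→High, Plus→Low, Premium→High; Firm A's induced payoffs -4, -2, 7, 3; outcome (Plus, Low), payoffs (7, 7).
If Firm B leads: Firm A's best replies are Low→Value, Mid→Plus, High→Premium; Firm B's induced payoffs -1, 4, 6; outcome (Premium, High), payoffs (3, 6).
Firm A gets 7 moving first and 3 moving second, so Firm A prefers to move first.

first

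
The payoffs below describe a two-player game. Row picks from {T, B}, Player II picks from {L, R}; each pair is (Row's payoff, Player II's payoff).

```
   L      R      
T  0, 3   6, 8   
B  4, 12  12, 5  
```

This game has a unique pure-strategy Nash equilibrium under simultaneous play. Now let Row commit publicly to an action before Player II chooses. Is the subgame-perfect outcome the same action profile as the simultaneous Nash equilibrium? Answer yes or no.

no

Backward induction with Row moving first.
- T → Player II plays R (best of 3, 8); Row gets 6.
- B → Player II plays L (best of 12, 5); Row gets 4.
Maximizing over 6, 4, Row chooses T. Subgame-perfect outcome: (T, R) with payoffs (6, 8).
Now find the simultaneous Nash equilibrium.
Row's best replies: L→B; R→B.
Player II's best replies: T→R; B→L.
Only (B, L) has each player best-responding; Nash payoffs (4, 12).
Sequential outcome (T, R) differs from the Nash profile (B, L).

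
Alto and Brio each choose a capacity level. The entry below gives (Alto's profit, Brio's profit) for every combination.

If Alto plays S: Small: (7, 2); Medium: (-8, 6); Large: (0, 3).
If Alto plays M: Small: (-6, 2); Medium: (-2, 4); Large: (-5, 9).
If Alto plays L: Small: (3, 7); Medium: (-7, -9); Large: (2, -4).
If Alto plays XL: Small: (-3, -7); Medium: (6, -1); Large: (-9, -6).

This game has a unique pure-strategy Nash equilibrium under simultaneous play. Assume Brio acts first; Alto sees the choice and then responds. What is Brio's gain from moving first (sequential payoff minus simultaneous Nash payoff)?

Backward induction with Brio moving first.
- Small: Alto compares 7, -6, 3, -3 and picks S; Brio would get 2.
- Medium: Alto compares -8, -2, -7, 6 and picks XL; Brio would get -1.
- Large: Alto compares 0, -5, 2, -9 and picks L; Brio would get -4.
Maximizing over 2, -1, -4, Brio chooses Small. Subgame-perfect outcome: (S, Small) with payoffs (7, 2).
For the simultaneous game, intersect best replies.
Alto's best replies: Small→S; Medium→XL; Large→L.
Brio's best replies: S→Medium; M→Large; L→Small; XL→Medium.
The unique mutual best reply is (XL, Medium), giving (6, -1).
Brio's commitment gain: 2 − -1 = 3.

3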